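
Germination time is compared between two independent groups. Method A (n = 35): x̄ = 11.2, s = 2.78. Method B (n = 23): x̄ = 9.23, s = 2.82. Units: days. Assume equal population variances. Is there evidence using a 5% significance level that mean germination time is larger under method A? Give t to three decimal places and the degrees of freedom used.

t = 2.625, df = 56

Let group 1 = method A, group 2 = method B. H0: μ_1 = μ_2; H1: μ_1 > μ_2 (two-sample pooled-variance t-test, right-tailed).
s_p² = [(35−1)·2.78² + (23−1)·2.82²]/(35+23−2) = 7.8164
t = (11.2 − 9.23)/√[7.8164·(1/35 + 1/23)] = 2.625
df = n₁ + n₂ − 2 = 56
p-value = P(T ≥ 2.625) ≈ 0.006
Since p ≈ 0.006 < α = 0.05, reject H0; the evidence is statistically significant.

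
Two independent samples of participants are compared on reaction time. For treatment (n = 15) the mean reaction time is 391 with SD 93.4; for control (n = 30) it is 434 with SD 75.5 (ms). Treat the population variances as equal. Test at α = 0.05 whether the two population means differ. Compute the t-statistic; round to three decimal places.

-1.663

Let group 1 = treatment, group 2 = control. H0: μ_1 = μ_2; H1: μ_1 ≠ μ_2 (two-sample pooled-variance t-test, two-sided).
s_p² = [(15−1)·93.4² + (30−1)·75.5²]/(15+30−2) = 6684.58
t = (391 − 434)/√[6684.58·(1/15 + 1/30)] = -1.663
df = n₁ + n₂ − 2 = 43
Two-sided p-value ≈ 0.104
Since p ≈ 0.104 > α = 0.05, fail to reject H0; the evidence is not statistically significant.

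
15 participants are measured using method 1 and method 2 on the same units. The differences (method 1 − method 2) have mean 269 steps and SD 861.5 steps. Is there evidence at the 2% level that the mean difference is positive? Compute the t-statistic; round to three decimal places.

1.209

H0: μ_d = 0; H1: μ_d > 0 (paired t-test on the differences, right-tailed).
t = d̄/(s_d/√n) = 269/(861.5/√15) = 1.209
df = n − 1 = 14
p-value = P(T ≥ 1.209) ≈ 0.123
Since p ≈ 0.123 > α = 0.02, fail to reject H0; the data do not provide sufficient evidence against H0.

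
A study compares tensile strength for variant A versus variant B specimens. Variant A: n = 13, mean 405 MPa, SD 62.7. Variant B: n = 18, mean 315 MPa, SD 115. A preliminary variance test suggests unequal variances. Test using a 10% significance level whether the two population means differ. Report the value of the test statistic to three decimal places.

2.795

Let group 1 = variant A, group 2 = variant B. H0: μ_1 = μ_2; H1: μ_1 ≠ μ_2 (Welch's two-sample t-test, two-sided).
t = (x̄_1 − x̄_2)/√(s_1²/n_1 + s_2²/n_2) = (405 − 315)/√(62.7²/13 + 115²/18) = 2.795
Welch–Satterthwaite df ≈ 27.32
Two-sided p-value ≈ 0.0094
Since p ≈ 0.0094 < α = 0.1, reject H0; the data support H1.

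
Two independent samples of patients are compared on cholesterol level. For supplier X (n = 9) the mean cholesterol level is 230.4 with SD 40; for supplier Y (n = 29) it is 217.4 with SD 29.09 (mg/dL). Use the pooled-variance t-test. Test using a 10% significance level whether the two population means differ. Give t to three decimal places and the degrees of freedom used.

Let group 1 = supplier X, group 2 = supplier Y. H0: μ_1 = μ_2; H1: μ_1 ≠ μ_2 (two-sample pooled-variance t-test, two-sided).
s_p² = [(9−1)·40² + (29−1)·29.09²]/(9+29−2) = 1013.73
t = (230.4 − 217.4)/√[1013.73·(1/9 + 1/29)] = 1.070
df = n₁ + n₂ − 2 = 36
Two-sided p-value ≈ 0.2917
Since p ≈ 0.2917 > α = 0.1, fail to reject H0; the evidence is not statistically significant.

t = 1.070, df = 36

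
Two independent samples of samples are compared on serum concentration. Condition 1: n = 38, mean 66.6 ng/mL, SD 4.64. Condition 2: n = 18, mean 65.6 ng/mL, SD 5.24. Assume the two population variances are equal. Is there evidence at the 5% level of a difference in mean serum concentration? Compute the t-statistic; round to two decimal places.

Let group 1 = condition 1, group 2 = condition 2. H0: μ_1 = μ_2; H1: μ_1 ≠ μ_2 (two-sample pooled-variance t-test, two-sided).
s_p² = [(38−1)·4.64² + (18−1)·5.24²]/(38+18−2) = 23.3958
t = (66.6 − 65.6)/√[23.3958·(1/38 + 1/18)] = 0.72
df = n₁ + n₂ − 2 = 54
Two-sided p-value ≈ 0.4731
Since p ≈ 0.4731 > α = 0.05, fail to reject H0; the evidence is not statistically significant.

0.72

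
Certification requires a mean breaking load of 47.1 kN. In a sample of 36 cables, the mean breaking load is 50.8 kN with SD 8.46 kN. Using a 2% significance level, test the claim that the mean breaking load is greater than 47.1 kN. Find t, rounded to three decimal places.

2.624

H0: μ = 47.1; H1: μ > 47.1 (one-sample t-test, right-tailed).
t = (x̄ − μ₀)/(s/√n) = (50.8 − 47.1)/(8.46/√36) = 2.624
df = n − 1 = 35
p-value = P(T ≥ 2.624) ≈ 0.006
Since p ≈ 0.006 < α = 0.02, reject H0; the data support H1.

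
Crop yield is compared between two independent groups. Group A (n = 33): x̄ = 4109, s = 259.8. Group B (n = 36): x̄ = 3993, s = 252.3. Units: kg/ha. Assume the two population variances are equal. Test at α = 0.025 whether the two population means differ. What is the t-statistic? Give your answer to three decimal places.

1.881

Let group 1 = group A, group 2 = group B. H0: μ_1 = μ_2; H1: μ_1 ≠ μ_2 (two-sample pooled-variance t-test, two-sided).
s_p² = [(33−1)·259.8² + (36−1)·252.3²]/(33+36−2) = 65489.7
t = (4109 − 3993)/√[65489.7·(1/33 + 1/36)] = 1.881
df = n₁ + n₂ − 2 = 67
Two-sided p-value ≈ 0.064
Since p ≈ 0.064 > α = 0.025, fail to reject H0; the data do not provide sufficient evidence against H0.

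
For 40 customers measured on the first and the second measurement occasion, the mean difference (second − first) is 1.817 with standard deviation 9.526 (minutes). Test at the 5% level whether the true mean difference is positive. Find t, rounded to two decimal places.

H0: μ_d = 0; H1: μ_d > 0 (paired t-test on the differences, right-tailed).
t = d̄/(s_d/√n) = 1.817/(9.526/√40) = 1.21
df = n − 1 = 39
p-value = P(T ≥ 1.21) ≈ 0.117
Since p ≈ 0.117 > α = 0.05, fail to reject H0; the data do not provide sufficient evidence against H0.

1.21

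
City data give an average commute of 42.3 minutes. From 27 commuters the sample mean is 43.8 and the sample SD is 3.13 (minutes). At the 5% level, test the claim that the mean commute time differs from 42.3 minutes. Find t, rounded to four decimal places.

2.4902

H0: μ = 42.3; H1: μ ≠ 42.3 (one-sample t-test, two-sided).
t = (x̄ − μ₀)/(s/√n) = (43.8 − 42.3)/(3.13/√27) = 2.4902
df = n − 1 = 26
Two-sided p-value ≈ 0.0195
Since p ≈ 0.0195 < α = 0.05, reject H0; the evidence is statistically significant.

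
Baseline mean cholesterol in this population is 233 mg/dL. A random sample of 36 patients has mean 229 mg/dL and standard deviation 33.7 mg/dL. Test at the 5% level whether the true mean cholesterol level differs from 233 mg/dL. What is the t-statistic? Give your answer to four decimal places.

-0.7122

H0: μ = 233; H1: μ ≠ 233 (one-sample t-test, two-sided).
t = (x̄ − μ₀)/(s/√n) = (229 − 233)/(33.7/√36) = -0.7122
df = n − 1 = 35
Two-sided p-value ≈ 0.481
Since p ≈ 0.481 > α = 0.05, fail to reject H0; the evidence is not statistically significant.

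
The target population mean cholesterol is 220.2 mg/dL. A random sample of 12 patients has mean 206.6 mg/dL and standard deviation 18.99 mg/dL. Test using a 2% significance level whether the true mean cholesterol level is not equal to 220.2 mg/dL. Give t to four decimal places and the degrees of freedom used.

H0: μ = 220.2; H1: μ ≠ 220.2 (one-sample t-test, two-sided).
t = (x̄ − μ₀)/(s/√n) = (206.6 − 220.2)/(18.99/√12) = -2.4809
df = n − 1 = 11
Two-sided p-value ≈ 0.031
Since p ≈ 0.031 > α = 0.02, fail to reject H0; the evidence is not statistically significant.

t = -2.4809, df = 11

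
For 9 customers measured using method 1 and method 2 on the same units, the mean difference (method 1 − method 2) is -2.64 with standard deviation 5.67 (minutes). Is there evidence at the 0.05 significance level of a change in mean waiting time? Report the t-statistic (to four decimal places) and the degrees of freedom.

t = -1.3968, df = 8

H0: μ_d = 0; H1: μ_d ≠ 0 (paired t-test on the differences, two-sided).
t = d̄/(s_d/√n) = -2.64/(5.67/√9) = -1.3968
df = n − 1 = 8
Two-sided p-value ≈ 0.200
Since p ≈ 0.200 > α = 0.05, fail to reject H0; the data do not provide sufficient evidence against H0.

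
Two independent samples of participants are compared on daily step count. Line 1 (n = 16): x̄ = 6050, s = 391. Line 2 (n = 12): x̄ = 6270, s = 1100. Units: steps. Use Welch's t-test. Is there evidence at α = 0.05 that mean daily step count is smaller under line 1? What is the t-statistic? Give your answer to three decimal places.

-0.662

Let group 1 = line 1, group 2 = line 2. H0: μ_1 = μ_2; H1: μ_1 < μ_2 (Welch's two-sample t-test, left-tailed).
t = (x̄_1 − x̄_2)/√(s_1²/n_1 + s_2²/n_2) = (6050 − 6270)/√(391²/16 + 1100²/12) = -0.662
Welch–Satterthwaite df ≈ 13.10
p-value = P(T ≤ -0.662) ≈ 0.2597
Since p ≈ 0.2597 > α = 0.05, fail to reject H0; the evidence is not statistically significant.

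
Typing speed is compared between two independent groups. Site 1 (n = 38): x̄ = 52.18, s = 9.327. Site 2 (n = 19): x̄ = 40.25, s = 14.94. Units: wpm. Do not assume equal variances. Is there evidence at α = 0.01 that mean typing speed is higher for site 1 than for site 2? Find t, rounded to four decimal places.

Let group 1 = site 1, group 2 = site 2. H0: μ_1 = μ_2; H1: μ_1 > μ_2 (Welch's two-sample t-test, right-tailed).
t = (x̄_1 − x̄_2)/√(s_1²/n_1 + s_2²/n_2) = (52.18 − 40.25)/√(9.327²/38 + 14.94²/19) = 3.1842
Welch–Satterthwaite df ≈ 25.23
p-value = P(T ≥ 3.1842) ≈ 0.002
Since p ≈ 0.002 < α = 0.01, reject H0; the data support H1.

3.1842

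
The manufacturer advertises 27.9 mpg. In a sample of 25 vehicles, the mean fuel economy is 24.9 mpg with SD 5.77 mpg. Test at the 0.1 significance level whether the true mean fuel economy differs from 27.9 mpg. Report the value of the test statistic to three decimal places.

H0: μ = 27.9; H1: μ ≠ 27.9 (one-sample t-test, two-sided).
t = (x̄ − μ₀)/(s/√n) = (24.9 − 27.9)/(5.77/√25) = -2.600
df = n − 1 = 24
Two-sided p-value ≈ 0.0157
Since p ≈ 0.0157 < α = 0.1, reject H0; the data support H1.

-2.600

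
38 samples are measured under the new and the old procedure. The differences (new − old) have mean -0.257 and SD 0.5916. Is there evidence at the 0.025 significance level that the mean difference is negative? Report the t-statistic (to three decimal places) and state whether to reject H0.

t = -2.678; reject H0

H0: μ_d = 0; H1: μ_d < 0 (paired t-test on the differences, left-tailed).
t = d̄/(s_d/√n) = -0.257/(0.5916/√38) = -2.678
df = n − 1 = 37
p-value = P(T ≤ -2.678) ≈ 0.0055
Since p ≈ 0.0055 < α = 0.025, reject H0; the evidence is statistically significant.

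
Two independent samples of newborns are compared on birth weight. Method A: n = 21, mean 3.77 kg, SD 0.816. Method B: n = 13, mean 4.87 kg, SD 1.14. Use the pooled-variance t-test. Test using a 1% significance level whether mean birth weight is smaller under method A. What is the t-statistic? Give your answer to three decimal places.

-3.279

Let group 1 = method A, group 2 = method B. H0: μ_1 = μ_2; H1: μ_1 < μ_2 (two-sample pooled-variance t-test, left-tailed).
s_p² = [(21−1)·0.816² + (13−1)·1.14²]/(21+13−2) = 0.90351
t = (3.77 − 4.87)/√[0.90351·(1/21 + 1/13)] = -3.279
df = n₁ + n₂ − 2 = 32
p-value = P(T ≤ -3.279) ≈ 0.001
Since p ≈ 0.001 < α = 0.01, reject H0; the evidence is statistically significant.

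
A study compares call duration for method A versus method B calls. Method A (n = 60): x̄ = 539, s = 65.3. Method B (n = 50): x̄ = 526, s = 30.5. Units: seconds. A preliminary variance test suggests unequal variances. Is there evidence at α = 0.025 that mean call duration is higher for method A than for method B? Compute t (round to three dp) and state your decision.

t = 1.373; fail to reject H0

Let group 1 = method A, group 2 = method B. H0: μ_1 = μ_2; H1: μ_1 > μ_2 (Welch's two-sample t-test, right-tailed).
t = (x̄_1 − x̄_2)/√(s_1²/n_1 + s_2²/n_2) = (539 − 526)/√(65.3²/60 + 30.5²/50) = 1.373
Welch–Satterthwaite df ≈ 86.77
p-value = P(T ≥ 1.373) ≈ 0.0867
Since p ≈ 0.0867 > α = 0.025, fail to reject H0; the data do not provide sufficient evidence against H0.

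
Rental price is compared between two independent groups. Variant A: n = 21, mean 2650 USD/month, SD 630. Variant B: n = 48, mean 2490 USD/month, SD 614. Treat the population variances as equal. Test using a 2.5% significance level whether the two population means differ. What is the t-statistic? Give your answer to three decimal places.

Let group 1 = variant A, group 2 = variant B. H0: μ_1 = μ_2; H1: μ_1 ≠ μ_2 (two-sample pooled-variance t-test, two-sided).
s_p² = [(21−1)·630² + (48−1)·614²]/(21+48−2) = 382937
t = (2650 − 2490)/√[382937·(1/21 + 1/48)] = 0.988
df = n₁ + n₂ − 2 = 67
Two-sided p-value ≈ 0.3266
Since p ≈ 0.3266 > α = 0.025, fail to reject H0; the data do not provide sufficient evidence against H0.

0.988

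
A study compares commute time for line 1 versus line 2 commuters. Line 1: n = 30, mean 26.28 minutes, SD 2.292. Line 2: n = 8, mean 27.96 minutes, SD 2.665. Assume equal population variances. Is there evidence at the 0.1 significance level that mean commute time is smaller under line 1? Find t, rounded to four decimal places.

Let group 1 = line 1, group 2 = line 2. H0: μ_1 = μ_2; H1: μ_1 < μ_2 (two-sample pooled-variance t-test, left-tailed).
s_p² = [(30−1)·2.292² + (8−1)·2.665²]/(30+8−2) = 5.61278
t = (26.28 − 27.96)/√[5.61278·(1/30 + 1/8)] = -1.7821
df = n₁ + n₂ − 2 = 36
p-value = P(T ≤ -1.7821) ≈ 0.0416
Since p ≈ 0.0416 < α = 0.1, reject H0; the evidence is statistically significant.

-1.7821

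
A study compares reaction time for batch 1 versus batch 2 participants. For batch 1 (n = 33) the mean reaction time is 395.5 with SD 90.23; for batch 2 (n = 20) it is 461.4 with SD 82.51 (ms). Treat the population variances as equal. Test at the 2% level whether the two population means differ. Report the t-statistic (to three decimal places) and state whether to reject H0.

Let group 1 = batch 1, group 2 = batch 2. H0: μ_1 = μ_2; H1: μ_1 ≠ μ_2 (two-sample pooled-variance t-test, two-sided).
s_p² = [(33−1)·90.23² + (20−1)·82.51²]/(33+20−2) = 7644.64
t = (395.5 − 461.4)/√[7644.64·(1/33 + 1/20)] = -2.660
df = n₁ + n₂ − 2 = 51
Two-sided p-value ≈ 0.0104
Since p ≈ 0.0104 < α = 0.02, reject H0; the data support H1.

t = -2.660; reject H0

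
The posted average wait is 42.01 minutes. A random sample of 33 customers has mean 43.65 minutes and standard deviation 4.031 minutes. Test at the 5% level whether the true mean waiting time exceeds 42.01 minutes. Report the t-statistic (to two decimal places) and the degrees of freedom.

t = 2.34, df = 32

H0: μ = 42.01; H1: μ > 42.01 (one-sample t-test, right-tailed).
t = (x̄ − μ₀)/(s/√n) = (43.65 − 42.01)/(4.031/√33) = 2.34
df = n − 1 = 32
p-value = P(T ≥ 2.34) ≈ 0.013
Since p ≈ 0.013 < α = 0.05, reject H0; the data support H1.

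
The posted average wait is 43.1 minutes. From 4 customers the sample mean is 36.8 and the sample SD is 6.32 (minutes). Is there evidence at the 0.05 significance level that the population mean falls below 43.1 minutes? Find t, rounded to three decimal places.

-1.994

H0: μ = 43.1; H1: μ < 43.1 (one-sample t-test, left-tailed).
t = (x̄ − μ₀)/(s/√n) = (36.8 − 43.1)/(6.32/√4) = -1.994
df = n − 1 = 3
p-value = P(T ≤ -1.994) ≈ 0.0701
Since p ≈ 0.0701 > α = 0.05, fail to reject H0; the data do not provide sufficient evidence against H0.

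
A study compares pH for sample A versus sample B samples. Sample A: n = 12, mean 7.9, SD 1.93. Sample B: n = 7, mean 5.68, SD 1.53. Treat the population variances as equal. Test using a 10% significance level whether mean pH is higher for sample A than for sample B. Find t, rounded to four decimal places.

2.5947

Let group 1 = sample A, group 2 = sample B. H0: μ_1 = μ_2; H1: μ_1 > μ_2 (two-sample pooled-variance t-test, right-tailed).
s_p² = [(12−1)·1.93² + (7−1)·1.53²]/(12+7−2) = 3.23643
t = (7.9 − 5.68)/√[3.23643·(1/12 + 1/7)] = 2.5947
df = n₁ + n₂ − 2 = 17
p-value = P(T ≥ 2.5947) ≈ 0.0094
Since p ≈ 0.0094 < α = 0.1, reject H0; the data support H1.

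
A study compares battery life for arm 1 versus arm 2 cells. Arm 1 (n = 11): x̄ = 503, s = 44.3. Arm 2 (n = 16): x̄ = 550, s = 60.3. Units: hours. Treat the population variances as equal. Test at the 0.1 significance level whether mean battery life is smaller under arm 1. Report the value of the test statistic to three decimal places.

Let group 1 = arm 1, group 2 = arm 2. H0: μ_1 = μ_2; H1: μ_1 < μ_2 (two-sample pooled-variance t-test, left-tailed).
s_p² = [(11−1)·44.3² + (16−1)·60.3²]/(11+16−2) = 2966.65
t = (503 − 550)/√[2966.65·(1/11 + 1/16)] = -2.203
df = n₁ + n₂ − 2 = 25
p-value = P(T ≤ -2.203) ≈ 0.019
Since p ≈ 0.019 < α = 0.1, reject H0; the evidence is statistically significant.

-2.203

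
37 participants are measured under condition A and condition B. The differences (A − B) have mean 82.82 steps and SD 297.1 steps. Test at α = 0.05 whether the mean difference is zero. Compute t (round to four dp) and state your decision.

H0: μ_d = 0; H1: μ_d ≠ 0 (paired t-test on the differences, two-sided).
t = d̄/(s_d/√n) = 82.82/(297.1/√37) = 1.6956
df = n − 1 = 36
Two-sided p-value ≈ 0.0986
Since p ≈ 0.0986 > α = 0.05, fail to reject H0; the evidence is not statistically significant.

t = 1.6956; fail to reject H0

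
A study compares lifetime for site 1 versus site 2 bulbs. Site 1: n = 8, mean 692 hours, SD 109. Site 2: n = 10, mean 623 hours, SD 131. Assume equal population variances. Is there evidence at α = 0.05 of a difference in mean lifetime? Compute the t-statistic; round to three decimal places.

Let group 1 = site 1, group 2 = site 2. H0: μ_1 = μ_2; H1: μ_1 ≠ μ_2 (two-sample pooled-variance t-test, two-sided).
s_p² = [(8−1)·109² + (10−1)·131²]/(8+10−2) = 14851
t = (692 − 623)/√[14851·(1/8 + 1/10)] = 1.194
df = n₁ + n₂ − 2 = 16
Two-sided p-value ≈ 0.250
Since p ≈ 0.250 > α = 0.05, fail to reject H0; the data do not provide sufficient evidence against H0.

1.194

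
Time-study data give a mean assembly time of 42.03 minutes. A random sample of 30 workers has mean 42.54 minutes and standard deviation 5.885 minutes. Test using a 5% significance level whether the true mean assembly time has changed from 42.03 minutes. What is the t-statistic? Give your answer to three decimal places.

H0: μ = 42.03; H1: μ ≠ 42.03 (one-sample t-test, two-sided).
t = (x̄ − μ₀)/(s/√n) = (42.54 − 42.03)/(5.885/√30) = 0.475
df = n − 1 = 29
Two-sided p-value ≈ 0.639
Since p ≈ 0.639 > α = 0.05, fail to reject H0; the evidence is not statistically significant.

0.475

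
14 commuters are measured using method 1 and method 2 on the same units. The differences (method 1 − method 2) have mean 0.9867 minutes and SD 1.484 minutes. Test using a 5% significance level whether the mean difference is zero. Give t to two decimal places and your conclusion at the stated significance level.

H0: μ_d = 0; H1: μ_d ≠ 0 (paired t-test on the differences, two-sided).
t = d̄/(s_d/√n) = 0.9867/(1.484/√14) = 2.49
df = n − 1 = 13
Two-sided p-value ≈ 0.0272
Since p ≈ 0.0272 < α = 0.05, reject H0; the evidence is statistically significant.

t = 2.49; reject H0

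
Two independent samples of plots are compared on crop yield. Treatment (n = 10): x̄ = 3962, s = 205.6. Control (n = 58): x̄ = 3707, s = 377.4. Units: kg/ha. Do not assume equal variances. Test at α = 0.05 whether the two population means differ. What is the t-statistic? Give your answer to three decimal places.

3.119

Let group 1 = treatment, group 2 = control. H0: μ_1 = μ_2; H1: μ_1 ≠ μ_2 (Welch's two-sample t-test, two-sided).
t = (x̄_1 − x̄_2)/√(s_1²/n_1 + s_2²/n_2) = (3962 − 3707)/√(205.6²/10 + 377.4²/58) = 3.119
Welch–Satterthwaite df ≈ 21.36
Two-sided p-value ≈ 0.005
Since p ≈ 0.005 < α = 0.05, reject H0; the evidence is statistically significant.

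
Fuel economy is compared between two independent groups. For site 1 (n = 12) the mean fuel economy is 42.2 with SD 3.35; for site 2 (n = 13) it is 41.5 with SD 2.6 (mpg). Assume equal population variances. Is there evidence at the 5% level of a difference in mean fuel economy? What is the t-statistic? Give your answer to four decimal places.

0.5863

Let group 1 = site 1, group 2 = site 2. H0: μ_1 = μ_2; H1: μ_1 ≠ μ_2 (two-sample pooled-variance t-test, two-sided).
s_p² = [(12−1)·3.35² + (13−1)·2.6²]/(12+13−2) = 8.89424
t = (42.2 − 41.5)/√[8.89424·(1/12 + 1/13)] = 0.5863
df = n₁ + n₂ − 2 = 23
Two-sided p-value ≈ 0.5634
Since p ≈ 0.5634 > α = 0.05, fail to reject H0; the evidence is not statistically significant.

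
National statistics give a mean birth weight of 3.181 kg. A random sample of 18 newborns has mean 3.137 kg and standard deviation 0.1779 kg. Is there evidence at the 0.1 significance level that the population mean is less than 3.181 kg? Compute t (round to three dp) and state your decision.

H0: μ = 3.181; H1: μ < 3.181 (one-sample t-test, left-tailed).
t = (x̄ − μ₀)/(s/√n) = (3.137 − 3.181)/(0.1779/√18) = -1.049
df = n − 1 = 17
p-value = P(T ≤ -1.049) ≈ 0.1544
Since p ≈ 0.1544 > α = 0.1, fail to reject H0; the evidence is not statistically significant.

t = -1.049; fail to reject H0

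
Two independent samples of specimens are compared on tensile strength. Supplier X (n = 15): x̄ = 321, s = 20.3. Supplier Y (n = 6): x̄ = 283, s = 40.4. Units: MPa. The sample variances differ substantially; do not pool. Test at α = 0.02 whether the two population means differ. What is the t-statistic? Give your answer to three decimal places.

Let group 1 = supplier X, group 2 = supplier Y. H0: μ_1 = μ_2; H1: μ_1 ≠ μ_2 (Welch's two-sample t-test, two-sided).
t = (x̄_1 − x̄_2)/√(s_1²/n_1 + s_2²/n_2) = (321 − 283)/√(20.3²/15 + 40.4²/6) = 2.196
Welch–Satterthwaite df ≈ 6.04
Two-sided p-value ≈ 0.070
Since p ≈ 0.070 > α = 0.02, fail to reject H0; the data do not provide sufficient evidence against H0.

2.196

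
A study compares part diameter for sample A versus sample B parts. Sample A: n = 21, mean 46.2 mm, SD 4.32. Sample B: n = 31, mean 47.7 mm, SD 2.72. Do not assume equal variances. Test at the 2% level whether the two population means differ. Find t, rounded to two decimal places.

-1.41

Let group 1 = sample A, group 2 = sample B. H0: μ_1 = μ_2; H1: μ_1 ≠ μ_2 (Welch's two-sample t-test, two-sided).
t = (x̄_1 − x̄_2)/√(s_1²/n_1 + s_2²/n_2) = (46.2 − 47.7)/√(4.32²/21 + 2.72²/31) = -1.41
Welch–Satterthwaite df ≈ 30.71
Two-sided p-value ≈ 0.1678
Since p ≈ 0.1678 > α = 0.02, fail to reject H0; the data do not provide sufficient evidence against H0.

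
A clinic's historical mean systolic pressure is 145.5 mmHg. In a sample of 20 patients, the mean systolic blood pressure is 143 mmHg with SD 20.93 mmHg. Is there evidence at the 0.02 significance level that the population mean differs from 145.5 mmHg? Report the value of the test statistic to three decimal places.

-0.534

H0: μ = 145.5; H1: μ ≠ 145.5 (one-sample t-test, two-sided).
t = (x̄ − μ₀)/(s/√n) = (143 − 145.5)/(20.93/√20) = -0.534
df = n − 1 = 19
Two-sided p-value ≈ 0.5994
Since p ≈ 0.5994 > α = 0.02, fail to reject H0; the data do not provide sufficient evidence against H0.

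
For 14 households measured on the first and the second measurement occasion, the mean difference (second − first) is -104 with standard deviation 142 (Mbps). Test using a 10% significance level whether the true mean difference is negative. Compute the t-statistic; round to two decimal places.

-2.74

H0: μ_d = 0; H1: μ_d < 0 (paired t-test on the differences, left-tailed).
t = d̄/(s_d/√n) = -104/(142/√14) = -2.74
df = n − 1 = 13
p-value = P(T ≤ -2.74) ≈ 0.008
Since p ≈ 0.008 < α = 0.1, reject H0; the evidence is statistically significant.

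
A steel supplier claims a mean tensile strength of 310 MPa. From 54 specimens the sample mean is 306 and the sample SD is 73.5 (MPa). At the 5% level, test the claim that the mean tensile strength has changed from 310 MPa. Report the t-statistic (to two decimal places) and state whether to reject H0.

H0: μ = 310; H1: μ ≠ 310 (one-sample t-test, two-sided).
t = (x̄ − μ₀)/(s/√n) = (306 − 310)/(73.5/√54) = -0.40
df = n − 1 = 53
Two-sided p-value ≈ 0.691
Since p ≈ 0.691 > α = 0.05, fail to reject H0; the data do not provide sufficient evidence against H0.

t = -0.40; fail to reject H0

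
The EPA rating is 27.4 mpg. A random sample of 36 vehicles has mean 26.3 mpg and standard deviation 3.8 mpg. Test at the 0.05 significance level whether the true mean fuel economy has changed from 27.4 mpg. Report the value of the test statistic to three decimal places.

H0: μ = 27.4; H1: μ ≠ 27.4 (one-sample t-test, two-sided).
t = (x̄ − μ₀)/(s/√n) = (26.3 − 27.4)/(3.8/√36) = -1.737
df = n − 1 = 35
Two-sided p-value ≈ 0.091
Since p ≈ 0.091 > α = 0.05, fail to reject H0; the data do not provide sufficient evidence against H0.

-1.737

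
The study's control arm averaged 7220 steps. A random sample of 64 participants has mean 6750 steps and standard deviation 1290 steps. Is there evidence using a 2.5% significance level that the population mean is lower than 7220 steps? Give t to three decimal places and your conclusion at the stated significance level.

H0: μ = 7220; H1: μ < 7220 (one-sample t-test, left-tailed).
t = (x̄ − μ₀)/(s/√n) = (6750 − 7220)/(1290/√64) = -2.915
df = n − 1 = 63
p-value = P(T ≤ -2.915) ≈ 0.002
Since p ≈ 0.002 < α = 0.025, reject H0; the data support H1.

t = -2.915; reject H0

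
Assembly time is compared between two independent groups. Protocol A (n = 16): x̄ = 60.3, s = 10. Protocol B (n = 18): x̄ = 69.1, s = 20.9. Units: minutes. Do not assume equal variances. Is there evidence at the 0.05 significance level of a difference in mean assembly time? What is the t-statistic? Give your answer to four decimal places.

-1.5930

Let group 1 = protocol A, group 2 = protocol B. H0: μ_1 = μ_2; H1: μ_1 ≠ μ_2 (Welch's two-sample t-test, two-sided).
t = (x̄_1 − x̄_2)/√(s_1²/n_1 + s_2²/n_2) = (60.3 − 69.1)/√(10²/16 + 20.9²/18) = -1.5930
Welch–Satterthwaite df ≈ 25.00
Two-sided p-value ≈ 0.1237
Since p ≈ 0.1237 > α = 0.05, fail to reject H0; the evidence is not statistically significant.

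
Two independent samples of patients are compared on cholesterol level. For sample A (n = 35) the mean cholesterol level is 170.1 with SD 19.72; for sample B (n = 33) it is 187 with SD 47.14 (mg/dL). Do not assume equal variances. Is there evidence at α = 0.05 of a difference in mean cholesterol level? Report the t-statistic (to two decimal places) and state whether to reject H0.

t = -1.91; fail to reject H0

Let group 1 = sample A, group 2 = sample B. H0: μ_1 = μ_2; H1: μ_1 ≠ μ_2 (Welch's two-sample t-test, two-sided).
t = (x̄_1 − x̄_2)/√(s_1²/n_1 + s_2²/n_2) = (170.1 − 187)/√(19.72²/35 + 47.14²/33) = -1.91
Welch–Satterthwaite df ≈ 42.35
Two-sided p-value ≈ 0.063
Since p ≈ 0.063 > α = 0.05, fail to reject H0; the data do not provide sufficient evidence against H0.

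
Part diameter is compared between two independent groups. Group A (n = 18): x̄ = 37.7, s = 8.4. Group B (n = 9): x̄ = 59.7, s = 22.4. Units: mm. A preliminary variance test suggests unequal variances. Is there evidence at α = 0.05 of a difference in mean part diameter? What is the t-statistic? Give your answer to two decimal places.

Let group 1 = group A, group 2 = group B. H0: μ_1 = μ_2; H1: μ_1 ≠ μ_2 (Welch's two-sample t-test, two-sided).
t = (x̄_1 − x̄_2)/√(s_1²/n_1 + s_2²/n_2) = (37.7 − 59.7)/√(8.4²/18 + 22.4²/9) = -2.85
Welch–Satterthwaite df ≈ 9.14
Two-sided p-value ≈ 0.0189
Since p ≈ 0.0189 < α = 0.05, reject H0; the evidence is statistically significant.

-2.85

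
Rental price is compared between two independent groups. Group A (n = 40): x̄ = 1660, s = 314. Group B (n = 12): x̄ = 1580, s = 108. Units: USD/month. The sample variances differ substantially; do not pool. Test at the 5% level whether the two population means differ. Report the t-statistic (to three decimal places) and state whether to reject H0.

Let group 1 = group A, group 2 = group B. H0: μ_1 = μ_2; H1: μ_1 ≠ μ_2 (Welch's two-sample t-test, two-sided).
t = (x̄_1 − x̄_2)/√(s_1²/n_1 + s_2²/n_2) = (1660 − 1580)/√(314²/40 + 108²/12) = 1.365
Welch–Satterthwaite df ≈ 48.88
Two-sided p-value ≈ 0.1786
Since p ≈ 0.1786 > α = 0.05, fail to reject H0; the data do not provide sufficient evidence against H0.

t = 1.365; fail to reject H0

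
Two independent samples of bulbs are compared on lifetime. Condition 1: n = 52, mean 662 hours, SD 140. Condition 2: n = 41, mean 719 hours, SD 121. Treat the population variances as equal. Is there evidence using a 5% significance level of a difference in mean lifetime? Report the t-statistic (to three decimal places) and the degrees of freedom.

Let group 1 = condition 1, group 2 = condition 2. H0: μ_1 = μ_2; H1: μ_1 ≠ μ_2 (two-sample pooled-variance t-test, two-sided).
s_p² = [(52−1)·140² + (41−1)·121²]/(52+41−2) = 17420.2
t = (662 − 719)/√[17420.2·(1/52 + 1/41)] = -2.068
df = n₁ + n₂ − 2 = 91
Two-sided p-value ≈ 0.0415
Since p ≈ 0.0415 < α = 0.05, reject H0; the evidence is statistically significant.

t = -2.068, df = 91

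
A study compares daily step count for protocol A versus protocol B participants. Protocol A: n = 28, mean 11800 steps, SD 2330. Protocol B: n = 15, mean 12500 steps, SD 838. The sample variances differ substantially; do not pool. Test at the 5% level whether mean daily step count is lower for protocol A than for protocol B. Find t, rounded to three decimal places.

Let group 1 = protocol A, group 2 = protocol B. H0: μ_1 = μ_2; H1: μ_1 < μ_2 (Welch's two-sample t-test, left-tailed).
t = (x̄_1 − x̄_2)/√(s_1²/n_1 + s_2²/n_2) = (11800 − 12500)/√(2330²/28 + 838²/15) = -1.427
Welch–Satterthwaite df ≈ 37.41
p-value = P(T ≤ -1.427) ≈ 0.0810
Since p ≈ 0.0810 > α = 0.05, fail to reject H0; the evidence is not statistically significant.

-1.427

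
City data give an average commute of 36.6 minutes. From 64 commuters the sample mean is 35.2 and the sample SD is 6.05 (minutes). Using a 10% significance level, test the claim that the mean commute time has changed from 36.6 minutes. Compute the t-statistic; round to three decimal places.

-1.851

H0: μ = 36.6; H1: μ ≠ 36.6 (one-sample t-test, two-sided).
t = (x̄ − μ₀)/(s/√n) = (35.2 − 36.6)/(6.05/√64) = -1.851
df = n − 1 = 63
Two-sided p-value ≈ 0.0688
Since p ≈ 0.0688 < α = 0.1, reject H0; the evidence is statistically significant.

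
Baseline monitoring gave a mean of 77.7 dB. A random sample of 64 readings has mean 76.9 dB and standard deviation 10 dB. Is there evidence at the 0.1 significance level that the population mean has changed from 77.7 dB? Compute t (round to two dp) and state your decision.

t = -0.64; fail to reject H0

H0: μ = 77.7; H1: μ ≠ 77.7 (one-sample t-test, two-sided).
t = (x̄ − μ₀)/(s/√n) = (76.9 − 77.7)/(10/√64) = -0.64
df = n − 1 = 63
Two-sided p-value ≈ 0.524
Since p ≈ 0.524 > α = 0.1, fail to reject H0; the data do not provide sufficient evidence against H0.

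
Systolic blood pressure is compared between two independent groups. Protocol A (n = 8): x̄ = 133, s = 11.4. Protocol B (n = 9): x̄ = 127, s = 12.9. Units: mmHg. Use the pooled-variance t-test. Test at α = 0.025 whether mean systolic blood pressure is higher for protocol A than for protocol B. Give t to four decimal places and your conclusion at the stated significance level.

t = 1.0102; fail to reject H0

Let group 1 = protocol A, group 2 = protocol B. H0: μ_1 = μ_2; H1: μ_1 > μ_2 (two-sample pooled-variance t-test, right-tailed).
s_p² = [(8−1)·11.4² + (9−1)·12.9²]/(8+9−2) = 149.4
t = (133 − 127)/√[149.4·(1/8 + 1/9)] = 1.0102
df = n₁ + n₂ − 2 = 15
p-value = P(T ≥ 1.0102) ≈ 0.164
Since p ≈ 0.164 > α = 0.025, fail to reject H0; the evidence is not statistically significant.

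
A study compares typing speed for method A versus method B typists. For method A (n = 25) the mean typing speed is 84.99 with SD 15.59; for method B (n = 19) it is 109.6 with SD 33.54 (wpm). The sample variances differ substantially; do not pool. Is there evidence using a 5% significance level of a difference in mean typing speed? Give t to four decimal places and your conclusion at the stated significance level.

Let group 1 = method A, group 2 = method B. H0: μ_1 = μ_2; H1: μ_1 ≠ μ_2 (Welch's two-sample t-test, two-sided).
t = (x̄_1 − x̄_2)/√(s_1²/n_1 + s_2²/n_2) = (84.99 − 109.6)/√(15.59²/25 + 33.54²/19) = -2.9642
Welch–Satterthwaite df ≈ 23.91
Two-sided p-value ≈ 0.0068
Since p ≈ 0.0068 < α = 0.05, reject H0; the data support H1.

t = -2.9642; reject H0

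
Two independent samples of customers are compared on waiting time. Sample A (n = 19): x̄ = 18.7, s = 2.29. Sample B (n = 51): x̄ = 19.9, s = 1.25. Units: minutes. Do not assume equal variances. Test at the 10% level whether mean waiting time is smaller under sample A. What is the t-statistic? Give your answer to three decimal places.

Let group 1 = sample A, group 2 = sample B. H0: μ_1 = μ_2; H1: μ_1 < μ_2 (Welch's two-sample t-test, left-tailed).
t = (x̄_1 − x̄_2)/√(s_1²/n_1 + s_2²/n_2) = (18.7 − 19.9)/√(2.29²/19 + 1.25²/51) = -2.167
Welch–Satterthwaite df ≈ 22.12
p-value = P(T ≤ -2.167) ≈ 0.0206
Since p ≈ 0.0206 < α = 0.1, reject H0; the data support H1.

-2.167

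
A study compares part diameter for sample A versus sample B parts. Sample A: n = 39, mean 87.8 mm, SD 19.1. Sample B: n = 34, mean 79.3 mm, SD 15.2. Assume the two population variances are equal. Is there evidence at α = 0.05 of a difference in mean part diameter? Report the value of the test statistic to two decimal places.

2.08

Let group 1 = sample A, group 2 = sample B. H0: μ_1 = μ_2; H1: μ_1 ≠ μ_2 (two-sample pooled-variance t-test, two-sided).
s_p² = [(39−1)·19.1² + (34−1)·15.2²]/(39+34−2) = 302.635
t = (87.8 − 79.3)/√[302.635·(1/39 + 1/34)] = 2.08
df = n₁ + n₂ − 2 = 71
Two-sided p-value ≈ 0.0409
Since p ≈ 0.0409 < α = 0.05, reject H0; the evidence is statistically significant.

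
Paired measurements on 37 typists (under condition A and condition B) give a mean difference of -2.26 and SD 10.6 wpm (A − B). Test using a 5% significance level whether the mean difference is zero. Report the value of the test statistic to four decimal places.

-1.2969

H0: μ_d = 0; H1: μ_d ≠ 0 (paired t-test on the differences, two-sided).
t = d̄/(s_d/√n) = -2.26/(10.6/√37) = -1.2969
df = n − 1 = 36
Two-sided p-value ≈ 0.203
Since p ≈ 0.203 > α = 0.05, fail to reject H0; the evidence is not statistically significant.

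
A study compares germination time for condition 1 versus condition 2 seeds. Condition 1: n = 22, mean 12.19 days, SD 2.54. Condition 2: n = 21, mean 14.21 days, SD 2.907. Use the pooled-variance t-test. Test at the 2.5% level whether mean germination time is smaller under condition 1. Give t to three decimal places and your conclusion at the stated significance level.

t = -2.430; reject H0

Let group 1 = condition 1, group 2 = condition 2. H0: μ_1 = μ_2; H1: μ_1 < μ_2 (two-sample pooled-variance t-test, left-tailed).
s_p² = [(22−1)·2.54² + (21−1)·2.907²]/(22+21−2) = 7.42675
t = (12.19 − 14.21)/√[7.42675·(1/22 + 1/21)] = -2.430
df = n₁ + n₂ − 2 = 41
p-value = P(T ≤ -2.430) ≈ 0.010
Since p ≈ 0.010 < α = 0.025, reject H0; the evidence is statistically significant.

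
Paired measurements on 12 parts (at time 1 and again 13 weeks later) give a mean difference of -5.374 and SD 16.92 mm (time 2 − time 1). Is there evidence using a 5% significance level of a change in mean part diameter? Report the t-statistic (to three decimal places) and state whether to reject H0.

t = -1.100; fail to reject H0

H0: μ_d = 0; H1: μ_d ≠ 0 (paired t-test on the differences, two-sided).
t = d̄/(s_d/√n) = -5.374/(16.92/√12) = -1.100
df = n − 1 = 11
Two-sided p-value ≈ 0.295
Since p ≈ 0.295 > α = 0.05, fail to reject H0; the data do not provide sufficient evidence against H0.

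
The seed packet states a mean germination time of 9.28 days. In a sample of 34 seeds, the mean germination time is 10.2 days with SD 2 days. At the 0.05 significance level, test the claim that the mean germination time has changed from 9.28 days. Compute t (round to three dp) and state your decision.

H0: μ = 9.28; H1: μ ≠ 9.28 (one-sample t-test, two-sided).
t = (x̄ − μ₀)/(s/√n) = (10.2 − 9.28)/(2/√34) = 2.682
df = n − 1 = 33
Two-sided p-value ≈ 0.0113
Since p ≈ 0.0113 < α = 0.05, reject H0; the evidence is statistically significant.

t = 2.682; reject H0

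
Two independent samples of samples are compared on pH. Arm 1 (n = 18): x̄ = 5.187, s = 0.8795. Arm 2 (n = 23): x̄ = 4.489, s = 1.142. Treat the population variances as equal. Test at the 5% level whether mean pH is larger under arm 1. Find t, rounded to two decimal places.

2.14

Let group 1 = arm 1, group 2 = arm 2. H0: μ_1 = μ_2; H1: μ_1 > μ_2 (two-sample pooled-variance t-test, right-tailed).
s_p² = [(18−1)·0.8795² + (23−1)·1.142²]/(18+23−2) = 1.07286
t = (5.187 − 4.489)/√[1.07286·(1/18 + 1/23)] = 2.14
df = n₁ + n₂ − 2 = 39
p-value = P(T ≥ 2.14) ≈ 0.0193
Since p ≈ 0.0193 < α = 0.05, reject H0; the evidence is statistically significant.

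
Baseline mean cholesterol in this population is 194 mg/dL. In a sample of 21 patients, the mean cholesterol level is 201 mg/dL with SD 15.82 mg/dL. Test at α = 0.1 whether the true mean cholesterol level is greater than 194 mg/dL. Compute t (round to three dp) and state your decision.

t = 2.028; reject H0

H0: μ = 194; H1: μ > 194 (one-sample t-test, right-tailed).
t = (x̄ − μ₀)/(s/√n) = (201 − 194)/(15.82/√21) = 2.028
df = n − 1 = 20
p-value = P(T ≥ 2.028) ≈ 0.028
Since p ≈ 0.028 < α = 0.1, reject H0; the evidence is statistically significant.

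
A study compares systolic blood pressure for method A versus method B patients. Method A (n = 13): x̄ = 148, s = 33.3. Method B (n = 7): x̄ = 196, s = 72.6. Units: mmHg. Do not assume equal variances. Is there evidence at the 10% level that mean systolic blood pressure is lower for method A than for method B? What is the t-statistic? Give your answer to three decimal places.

-1.658

Let group 1 = method A, group 2 = method B. H0: μ_1 = μ_2; H1: μ_1 < μ_2 (Welch's two-sample t-test, left-tailed).
t = (x̄_1 − x̄_2)/√(s_1²/n_1 + s_2²/n_2) = (148 − 196)/√(33.3²/13 + 72.6²/7) = -1.658
Welch–Satterthwaite df ≈ 7.39
p-value = P(T ≤ -1.658) ≈ 0.0695
Since p ≈ 0.0695 < α = 0.1, reject H0; the data support H1.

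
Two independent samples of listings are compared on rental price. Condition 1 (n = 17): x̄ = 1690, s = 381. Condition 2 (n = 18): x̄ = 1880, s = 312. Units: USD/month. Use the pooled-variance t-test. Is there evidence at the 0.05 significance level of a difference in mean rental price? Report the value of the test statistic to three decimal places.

Let group 1 = condition 1, group 2 = condition 2. H0: μ_1 = μ_2; H1: μ_1 ≠ μ_2 (two-sample pooled-variance t-test, two-sided).
s_p² = [(17−1)·381² + (18−1)·312²]/(17+18−2) = 120528
t = (1690 − 1880)/√[120528·(1/17 + 1/18)] = -1.618
df = n₁ + n₂ − 2 = 33
Two-sided p-value ≈ 0.115
Since p ≈ 0.115 > α = 0.05, fail to reject H0; the data do not provide sufficient evidence against H0.

-1.618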